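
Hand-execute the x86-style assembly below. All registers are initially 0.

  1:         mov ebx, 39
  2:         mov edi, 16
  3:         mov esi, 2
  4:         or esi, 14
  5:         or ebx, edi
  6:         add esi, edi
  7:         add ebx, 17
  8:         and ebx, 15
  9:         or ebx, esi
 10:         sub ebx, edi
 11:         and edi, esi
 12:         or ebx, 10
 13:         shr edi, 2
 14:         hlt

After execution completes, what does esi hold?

after mov ebx, 39: ebx=39
after mov edi, 16: edi=16
after mov esi, 2: esi=2
after or esi, 14: esi=2|14=14
after or ebx, edi: ebx=39|16=55
after add esi, edi: esi=14+16=30
after add ebx, 17: ebx=55+17=72
after and ebx, 15: ebx=72&15=8
after or ebx, esi: ebx=8|30=30
after sub ebx, edi: ebx=30-16=14
after and edi, esi: edi=16&30=16
after or ebx, 10: ebx=14|10=14
after shr edi, 2: edi=16>>2=4
halt.

30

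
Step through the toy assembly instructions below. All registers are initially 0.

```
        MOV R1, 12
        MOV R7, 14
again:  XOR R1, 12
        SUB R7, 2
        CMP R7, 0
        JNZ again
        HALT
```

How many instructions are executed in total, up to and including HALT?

MOV R1, 12 → R1=12
MOV R7, 14 → R7=14
XOR R1, 12 → R1=12^12=0
SUB R7, 2 → R7=14-2=12
CMP R7, 0  (cmp 12,0)
JNZ again: taken
XOR R1, 12 → R1=0^12=12
SUB R7, 2 → R7=12-2=10
CMP R7, 0  (cmp 10,0)
JNZ again: taken
XOR R1, 12 → R1=12^12=0
SUB R7, 2 → R7=10-2=8
CMP R7, 0  (cmp 8,0)
JNZ again: taken
XOR R1, 12 → R1=0^12=12
SUB R7, 2 → R7=8-2=6
CMP R7, 0  (cmp 6,0)
JNZ again: taken
XOR R1, 12 → R1=12^12=0
SUB R7, 2 → R7=6-2=4
CMP R7, 0  (cmp 4,0)
JNZ again: taken
XOR R1, 12 → R1=0^12=12
SUB R7, 2 → R7=4-2=2
CMP R7, 0  (cmp 2,0)
JNZ again: taken
XOR R1, 12 → R1=12^12=0
SUB R7, 2 → R7=2-2=0
CMP R7, 0  (cmp 0,0)
JNZ again: not taken
halt.
Total executed instructions: 31.

31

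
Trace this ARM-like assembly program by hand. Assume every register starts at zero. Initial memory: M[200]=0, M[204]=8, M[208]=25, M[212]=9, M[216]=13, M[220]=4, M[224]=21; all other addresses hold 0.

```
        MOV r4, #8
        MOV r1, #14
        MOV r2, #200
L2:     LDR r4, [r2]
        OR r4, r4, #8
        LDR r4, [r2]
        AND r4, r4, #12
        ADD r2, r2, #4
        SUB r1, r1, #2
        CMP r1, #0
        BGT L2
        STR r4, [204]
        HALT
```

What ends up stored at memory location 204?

after MOV r4, #8: r4=8
after MOV r1, #14: r1=14
after MOV r2, #200: r2=200
after LDR r4, [r2]: r4=M[200]=0
after OR r4, r4, #8: r4=0|8=8
after LDR r4, [r2]: r4=M[200]=0
after AND r4, r4, #12: r4=0&12=0
after ADD r2, r2, #4: r2=200+4=204
after SUB r1, r1, #2: r1=14-2=12
CMP r1, #0  (cmp 12,0)
BGT L2: taken
after LDR r4, [r2]: r4=M[204]=8
after OR r4, r4, #8: r4=8|8=8
after LDR r4, [r2]: r4=M[204]=8
after AND r4, r4, #12: r4=8&12=8
after ADD r2, r2, #4: r2=204+4=208
after SUB r1, r1, #2: r1=12-2=10
CMP r1, #0  (cmp 10,0)
BGT L2: taken
after LDR r4, [r2]: r4=M[208]=25
after OR r4, r4, #8: r4=25|8=25
after LDR r4, [r2]: r4=M[208]=25
after AND r4, r4, #12: r4=25&12=8
after ADD r2, r2, #4: r2=208+4=212
after SUB r1, r1, #2: r1=10-2=8
CMP r1, #0  (cmp 8,0)
BGT L2: taken
after LDR r4, [r2]: r4=M[212]=9
after OR r4, r4, #8: r4=9|8=9
after LDR r4, [r2]: r4=M[212]=9
after AND r4, r4, #12: r4=9&12=8
after ADD r2, r2, #4: r2=212+4=216
after SUB r1, r1, #2: r1=8-2=6
CMP r1, #0  (cmp 6,0)
BGT L2: taken
after LDR r4, [r2]: r4=M[216]=13
after OR r4, r4, #8: r4=13|8=13
after LDR r4, [r2]: r4=M[216]=13
after AND r4, r4, #12: r4=13&12=12
after ADD r2, r2, #4: r2=216+4=220
after SUB r1, r1, #2: r1=6-2=4
CMP r1, #0  (cmp 4,0)
BGT L2: taken
after LDR r4, [r2]: r4=M[220]=4
after OR r4, r4, #8: r4=4|8=12
after LDR r4, [r2]: r4=M[220]=4
after AND r4, r4, #12: r4=4&12=4
after ADD r2, r2, #4: r2=220+4=224
after SUB r1, r1, #2: r1=4-2=2
CMP r1, #0  (cmp 2,0)
BGT L2: taken
after LDR r4, [r2]: r4=M[224]=21
after OR r4, r4, #8: r4=21|8=29
after LDR r4, [r2]: r4=M[224]=21
after AND r4, r4, #12: r4=21&12=4
after ADD r2, r2, #4: r2=224+4=228
after SUB r1, r1, #2: r1=2-2=0
CMP r1, #0  (cmp 0,0)
BGT L2: not taken
STR r4, [204] → M[204]=4
halt.

4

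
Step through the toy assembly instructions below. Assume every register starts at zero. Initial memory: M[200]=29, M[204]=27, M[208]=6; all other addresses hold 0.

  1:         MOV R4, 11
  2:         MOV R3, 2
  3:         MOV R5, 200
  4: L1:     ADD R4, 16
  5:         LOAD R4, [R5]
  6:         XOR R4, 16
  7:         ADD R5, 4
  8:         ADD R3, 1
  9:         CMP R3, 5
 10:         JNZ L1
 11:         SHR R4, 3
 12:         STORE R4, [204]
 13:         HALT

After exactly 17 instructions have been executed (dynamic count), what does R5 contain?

208

after MOV R4, 11: R4=11
after MOV R3, 2: R3=2
after MOV R5, 200: R5=200
after ADD R4, 16: R4=11+16=27
after LOAD R4, [R5]: R4=M[200]=29
after XOR R4, 16: R4=29^16=13
after ADD R5, 4: R5=200+4=204
after ADD R3, 1: R3=2+1=3
CMP R3, 5  (cmp 3,5)
JNZ L1: taken
after ADD R4, 16: R4=13+16=29
after LOAD R4, [R5]: R4=M[204]=27
after XOR R4, 16: R4=27^16=11
after ADD R5, 4: R5=204+4=208
after ADD R3, 1: R3=3+1=4
CMP R3, 5  (cmp 4,5)
JNZ L1: taken
After step 17: R5 = 208.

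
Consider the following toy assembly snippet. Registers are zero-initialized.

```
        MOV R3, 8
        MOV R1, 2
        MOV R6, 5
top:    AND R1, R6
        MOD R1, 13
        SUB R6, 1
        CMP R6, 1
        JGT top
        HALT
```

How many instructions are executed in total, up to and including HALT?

after MOV R3, 8: R3=8
after MOV R1, 2: R1=2
after MOV R6, 5: R6=5
after AND R1, R6: R1=2&5=0
after MOD R1, 13: R1=0%13=0
after SUB R6, 1: R6=5-1=4
CMP R6, 1  (cmp 4,1)
JGT top: taken
after AND R1, R6: R1=0&4=0
after MOD R1, 13: R1=0%13=0
after SUB R6, 1: R6=4-1=3
CMP R6, 1  (cmp 3,1)
JGT top: taken
after AND R1, R6: R1=0&3=0
after MOD R1, 13: R1=0%13=0
after SUB R6, 1: R6=3-1=2
CMP R6, 1  (cmp 2,1)
JGT top: taken
after AND R1, R6: R1=0&2=0
after MOD R1, 13: R1=0%13=0
after SUB R6, 1: R6=2-1=1
CMP R6, 1  (cmp 1,1)
JGT top: not taken
halt.
Total executed instructions: 24.

24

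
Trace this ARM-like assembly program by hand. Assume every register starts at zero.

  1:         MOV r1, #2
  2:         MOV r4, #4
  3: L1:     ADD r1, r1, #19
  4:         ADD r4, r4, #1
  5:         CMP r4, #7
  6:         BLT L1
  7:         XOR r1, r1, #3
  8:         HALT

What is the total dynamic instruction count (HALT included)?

MOV r1, #2 → r1=2
MOV r4, #4 → r4=4
ADD r1, r1, #19 → r1=2+19=21
ADD r4, r4, #1 → r4=4+1=5
CMP r4, #7  (cmp 5,7)
BLT L1: taken
ADD r1, r1, #19 → r1=21+19=40
ADD r4, r4, #1 → r4=5+1=6
CMP r4, #7  (cmp 6,7)
BLT L1: taken
ADD r1, r1, #19 → r1=40+19=59
ADD r4, r4, #1 → r4=6+1=7
CMP r4, #7  (cmp 7,7)
BLT L1: not taken
XOR r1, r1, #3 → r1=59^3=56
halt.
Total executed instructions: 16.

16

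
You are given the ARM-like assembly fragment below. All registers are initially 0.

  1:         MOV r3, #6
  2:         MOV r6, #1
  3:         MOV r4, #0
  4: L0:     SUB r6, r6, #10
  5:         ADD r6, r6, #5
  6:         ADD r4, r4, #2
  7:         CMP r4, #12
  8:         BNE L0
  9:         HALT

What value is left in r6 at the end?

-29

after MOV r3, #6: r3=6
after MOV r6, #1: r6=1
after MOV r4, #0: r4=0
after SUB r6, r6, #10: r6=1-10=-9
after ADD r6, r6, #5: r6=(-9)+5=-4
after ADD r4, r4, #2: r4=0+2=2
CMP r4, #12  (cmp 2,12)
BNE L0: taken
after SUB r6, r6, #10: r6=(-4)-10=-14
after ADD r6, r6, #5: r6=(-14)+5=-9
after ADD r4, r4, #2: r4=2+2=4
CMP r4, #12  (cmp 4,12)
BNE L0: taken
after SUB r6, r6, #10: r6=(-9)-10=-19
after ADD r6, r6, #5: r6=(-19)+5=-14
after ADD r4, r4, #2: r4=4+2=6
CMP r4, #12  (cmp 6,12)
BNE L0: taken
after SUB r6, r6, #10: r6=(-14)-10=-24
after ADD r6, r6, #5: r6=(-24)+5=-19
after ADD r4, r4, #2: r4=6+2=8
CMP r4, #12  (cmp 8,12)
BNE L0: taken
after SUB r6, r6, #10: r6=(-19)-10=-29
after ADD r6, r6, #5: r6=(-29)+5=-24
after ADD r4, r4, #2: r4=8+2=10
CMP r4, #12  (cmp 10,12)
BNE L0: taken
after SUB r6, r6, #10: r6=(-24)-10=-34
after ADD r6, r6, #5: r6=(-34)+5=-29
after ADD r4, r4, #2: r4=10+2=12
CMP r4, #12  (cmp 12,12)
BNE L0: not taken
halt.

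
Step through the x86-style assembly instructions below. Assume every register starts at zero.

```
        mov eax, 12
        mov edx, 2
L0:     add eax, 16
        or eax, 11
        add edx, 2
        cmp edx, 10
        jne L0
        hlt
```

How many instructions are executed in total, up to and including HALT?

mov eax, 12 → eax=12
mov edx, 2 → edx=2
add eax, 16 → eax=12+16=28
or eax, 11 → eax=28|11=31
add edx, 2 → edx=2+2=4
cmp edx, 10  (cmp 4,10)
jne L0: taken
add eax, 16 → eax=31+16=47
or eax, 11 → eax=47|11=47
add edx, 2 → edx=4+2=6
cmp edx, 10  (cmp 6,10)
jne L0: taken
add eax, 16 → eax=47+16=63
or eax, 11 → eax=63|11=63
add edx, 2 → edx=6+2=8
cmp edx, 10  (cmp 8,10)
jne L0: taken
add eax, 16 → eax=63+16=79
or eax, 11 → eax=79|11=79
add edx, 2 → edx=8+2=10
cmp edx, 10  (cmp 10,10)
jne L0: not taken
halt.
Total executed instructions: 23.

23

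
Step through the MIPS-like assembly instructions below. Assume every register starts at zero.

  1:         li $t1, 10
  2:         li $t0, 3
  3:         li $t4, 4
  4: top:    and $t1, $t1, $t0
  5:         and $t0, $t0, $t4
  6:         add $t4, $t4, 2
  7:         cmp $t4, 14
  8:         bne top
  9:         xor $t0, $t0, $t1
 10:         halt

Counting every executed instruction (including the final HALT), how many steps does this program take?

after li $t1, 10: $t1=10
after li $t0, 3: $t0=3
after li $t4, 4: $t4=4
after and $t1, $t1, $t0: $t1=10&3=2
after and $t0, $t0, $t4: $t0=3&4=0
after add $t4, $t4, 2: $t4=4+2=6
cmp $t4, 14  (cmp 6,14)
bne top: taken
after and $t1, $t1, $t0: $t1=2&0=0
after and $t0, $t0, $t4: $t0=0&6=0
after add $t4, $t4, 2: $t4=6+2=8
cmp $t4, 14  (cmp 8,14)
bne top: taken
after and $t1, $t1, $t0: $t1=0&0=0
after and $t0, $t0, $t4: $t0=0&8=0
after add $t4, $t4, 2: $t4=8+2=10
cmp $t4, 14  (cmp 10,14)
bne top: taken
after and $t1, $t1, $t0: $t1=0&0=0
after and $t0, $t0, $t4: $t0=0&10=0
after add $t4, $t4, 2: $t4=10+2=12
cmp $t4, 14  (cmp 12,14)
bne top: taken
after and $t1, $t1, $t0: $t1=0&0=0
after and $t0, $t0, $t4: $t0=0&12=0
after add $t4, $t4, 2: $t4=12+2=14
cmp $t4, 14  (cmp 14,14)
bne top: not taken
after xor $t0, $t0, $t1: $t0=0^0=0
halt.
Total executed instructions: 30.

30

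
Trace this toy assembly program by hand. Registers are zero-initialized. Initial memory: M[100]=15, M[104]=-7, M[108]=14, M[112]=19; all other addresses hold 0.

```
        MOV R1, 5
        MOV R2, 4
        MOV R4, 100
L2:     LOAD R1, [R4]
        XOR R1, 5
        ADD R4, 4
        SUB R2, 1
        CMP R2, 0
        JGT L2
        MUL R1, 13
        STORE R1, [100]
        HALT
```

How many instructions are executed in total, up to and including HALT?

30

after MOV R1, 5: R1=5
after MOV R2, 4: R2=4
after MOV R4, 100: R4=100
after LOAD R1, [R4]: R1=M[100]=15
after XOR R1, 5: R1=15^5=10
after ADD R4, 4: R4=100+4=104
after SUB R2, 1: R2=4-1=3
CMP R2, 0  (cmp 3,0)
JGT L2: taken
after LOAD R1, [R4]: R1=M[104]=-7
after XOR R1, 5: R1=(-7)^5=-4
after ADD R4, 4: R4=104+4=108
after SUB R2, 1: R2=3-1=2
CMP R2, 0  (cmp 2,0)
JGT L2: taken
after LOAD R1, [R4]: R1=M[108]=14
after XOR R1, 5: R1=14^5=11
after ADD R4, 4: R4=108+4=112
after SUB R2, 1: R2=2-1=1
CMP R2, 0  (cmp 1,0)
JGT L2: taken
after LOAD R1, [R4]: R1=M[112]=19
after XOR R1, 5: R1=19^5=22
after ADD R4, 4: R4=112+4=116
after SUB R2, 1: R2=1-1=0
CMP R2, 0  (cmp 0,0)
JGT L2: not taken
after MUL R1, 13: R1=22*13=286
STORE R1, [100] → M[100]=286
halt.
Total executed instructions: 30.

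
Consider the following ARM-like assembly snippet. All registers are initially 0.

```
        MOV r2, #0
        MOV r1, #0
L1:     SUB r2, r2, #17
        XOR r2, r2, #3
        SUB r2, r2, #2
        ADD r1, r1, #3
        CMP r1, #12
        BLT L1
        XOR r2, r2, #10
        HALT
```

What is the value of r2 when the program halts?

-70

r2=0
r1=0
r2=0-17=-17
r2=(-17)^3=-20
r2=(-20)-2=-22
r1=0+3=3
CMP r1, #12  (cmp 3,12)
BLT L1: taken
r2=(-22)-17=-39
r2=(-39)^3=-38
r2=(-38)-2=-40
r1=3+3=6
CMP r1, #12  (cmp 6,12)
BLT L1: taken
r2=(-40)-17=-57
r2=(-57)^3=-60
r2=(-60)-2=-62
r1=6+3=9
CMP r1, #12  (cmp 9,12)
BLT L1: taken
r2=(-62)-17=-79
r2=(-79)^3=-78
r2=(-78)-2=-80
r1=9+3=12
CMP r1, #12  (cmp 12,12)
BLT L1: not taken
r2=(-80)^10=-70
halt.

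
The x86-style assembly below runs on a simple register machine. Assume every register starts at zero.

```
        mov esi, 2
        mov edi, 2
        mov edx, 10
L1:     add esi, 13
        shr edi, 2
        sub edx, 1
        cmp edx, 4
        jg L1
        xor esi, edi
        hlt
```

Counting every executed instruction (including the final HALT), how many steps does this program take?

esi=2
edi=2
edx=10
esi=2+13=15
edi=2>>2=0
edx=10-1=9
cmp edx, 4  (cmp 9,4)
jg L1: taken
esi=15+13=28
edi=0>>2=0
edx=9-1=8
cmp edx, 4  (cmp 8,4)
jg L1: taken
esi=28+13=41
edi=0>>2=0
edx=8-1=7
cmp edx, 4  (cmp 7,4)
jg L1: taken
esi=41+13=54
edi=0>>2=0
edx=7-1=6
cmp edx, 4  (cmp 6,4)
jg L1: taken
esi=54+13=67
edi=0>>2=0
edx=6-1=5
cmp edx, 4  (cmp 5,4)
jg L1: taken
esi=67+13=80
edi=0>>2=0
edx=5-1=4
cmp edx, 4  (cmp 4,4)
jg L1: not taken
esi=80^0=80
halt.
Total executed instructions: 35.

35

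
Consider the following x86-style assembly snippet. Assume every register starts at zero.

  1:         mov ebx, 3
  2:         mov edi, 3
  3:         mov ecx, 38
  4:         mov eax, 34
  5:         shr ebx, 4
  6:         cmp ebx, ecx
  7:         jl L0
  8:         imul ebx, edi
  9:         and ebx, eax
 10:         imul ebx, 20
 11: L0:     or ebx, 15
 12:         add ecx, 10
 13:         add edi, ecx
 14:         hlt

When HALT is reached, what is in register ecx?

ebx=3
edi=3
ecx=38
eax=34
ebx=3>>4=0
cmp ebx, ecx  (cmp 0,38)
jl L0: taken
ebx=0|15=15
ecx=38+10=48
edi=3+48=51
halt.

48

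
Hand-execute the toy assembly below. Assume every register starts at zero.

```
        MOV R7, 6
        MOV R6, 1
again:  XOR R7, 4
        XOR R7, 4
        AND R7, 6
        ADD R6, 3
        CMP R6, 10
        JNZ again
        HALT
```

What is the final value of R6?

10

R7=6
R6=1
R7=6^4=2
R7=2^4=6
R7=6&6=6
R6=1+3=4
CMP R6, 10  (cmp 4,10)
JNZ again: taken
R7=6^4=2
R7=2^4=6
R7=6&6=6
R6=4+3=7
CMP R6, 10  (cmp 7,10)
JNZ again: taken
R7=6^4=2
R7=2^4=6
R7=6&6=6
R6=7+3=10
CMP R6, 10  (cmp 10,10)
JNZ again: not taken
halt.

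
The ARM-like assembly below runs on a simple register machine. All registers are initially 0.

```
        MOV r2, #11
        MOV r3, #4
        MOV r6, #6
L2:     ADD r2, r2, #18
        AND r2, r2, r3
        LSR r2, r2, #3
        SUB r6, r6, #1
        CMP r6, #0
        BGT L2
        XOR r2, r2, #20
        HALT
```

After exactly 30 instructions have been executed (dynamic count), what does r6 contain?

2

after MOV r2, #11: r2=11
after MOV r3, #4: r3=4
after MOV r6, #6: r6=6
after ADD r2, r2, #18: r2=11+18=29
after AND r2, r2, r3: r2=29&4=4
after LSR r2, r2, #3: r2=4>>3=0
after SUB r6, r6, #1: r6=6-1=5
CMP r6, #0  (cmp 5,0)
BGT L2: taken
after ADD r2, r2, #18: r2=0+18=18
after AND r2, r2, r3: r2=18&4=0
after LSR r2, r2, #3: r2=0>>3=0
after SUB r6, r6, #1: r6=5-1=4
CMP r6, #0  (cmp 4,0)
BGT L2: taken
after ADD r2, r2, #18: r2=0+18=18
after AND r2, r2, r3: r2=18&4=0
after LSR r2, r2, #3: r2=0>>3=0
after SUB r6, r6, #1: r6=4-1=3
CMP r6, #0  (cmp 3,0)
BGT L2: taken
after ADD r2, r2, #18: r2=0+18=18
after AND r2, r2, r3: r2=18&4=0
after LSR r2, r2, #3: r2=0>>3=0
after SUB r6, r6, #1: r6=3-1=2
CMP r6, #0  (cmp 2,0)
BGT L2: taken
after ADD r2, r2, #18: r2=0+18=18
after AND r2, r2, r3: r2=18&4=0
after LSR r2, r2, #3: r2=0>>3=0
After step 30: r6 = 2.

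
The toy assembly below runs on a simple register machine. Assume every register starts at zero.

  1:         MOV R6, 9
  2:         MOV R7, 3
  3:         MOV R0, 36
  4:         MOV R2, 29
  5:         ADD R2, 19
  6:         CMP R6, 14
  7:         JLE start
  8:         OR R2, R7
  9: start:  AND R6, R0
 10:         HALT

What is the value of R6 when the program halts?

0

after MOV R6, 9: R6=9
after MOV R7, 3: R7=3
after MOV R0, 36: R0=36
after MOV R2, 29: R2=29
after ADD R2, 19: R2=29+19=48
CMP R6, 14  (cmp 9,14)
JLE start: taken
after AND R6, R0: R6=9&36=0
halt.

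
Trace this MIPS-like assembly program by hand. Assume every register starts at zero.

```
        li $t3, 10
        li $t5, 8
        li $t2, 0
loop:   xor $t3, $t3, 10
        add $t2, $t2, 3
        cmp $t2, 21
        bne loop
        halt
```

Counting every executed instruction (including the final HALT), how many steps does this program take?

32

after li $t3, 10: $t3=10
after li $t5, 8: $t5=8
after li $t2, 0: $t2=0
after xor $t3, $t3, 10: $t3=10^10=0
after add $t2, $t2, 3: $t2=0+3=3
cmp $t2, 21  (cmp 3,21)
bne loop: taken
after xor $t3, $t3, 10: $t3=0^10=10
after add $t2, $t2, 3: $t2=3+3=6
cmp $t2, 21  (cmp 6,21)
bne loop: taken
after xor $t3, $t3, 10: $t3=10^10=0
after add $t2, $t2, 3: $t2=6+3=9
cmp $t2, 21  (cmp 9,21)
bne loop: taken
after xor $t3, $t3, 10: $t3=0^10=10
after add $t2, $t2, 3: $t2=9+3=12
cmp $t2, 21  (cmp 12,21)
bne loop: taken
after xor $t3, $t3, 10: $t3=10^10=0
after add $t2, $t2, 3: $t2=12+3=15
cmp $t2, 21  (cmp 15,21)
bne loop: taken
after xor $t3, $t3, 10: $t3=0^10=10
after add $t2, $t2, 3: $t2=15+3=18
cmp $t2, 21  (cmp 18,21)
bne loop: taken
after xor $t3, $t3, 10: $t3=10^10=0
after add $t2, $t2, 3: $t2=18+3=21
cmp $t2, 21  (cmp 21,21)
bne loop: not taken
halt.
Total executed instructions: 32.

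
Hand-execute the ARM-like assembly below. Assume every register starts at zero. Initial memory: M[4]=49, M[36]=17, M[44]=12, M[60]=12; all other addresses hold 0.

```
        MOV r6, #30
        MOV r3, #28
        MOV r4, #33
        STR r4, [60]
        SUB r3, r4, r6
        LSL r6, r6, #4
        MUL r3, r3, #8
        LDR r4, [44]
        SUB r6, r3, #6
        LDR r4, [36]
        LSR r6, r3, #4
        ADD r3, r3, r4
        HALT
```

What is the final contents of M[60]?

MOV r6, #30 → r6=30
MOV r3, #28 → r3=28
MOV r4, #33 → r4=33
STR r4, [60] → M[60]=33
SUB r3, r4, r6 → r3=33-30=3
LSL r6, r6, #4 → r6=30<<4=480
MUL r3, r3, #8 → r3=3*8=24
LDR r4, [44] → r4=M[44]=12
SUB r6, r3, #6 → r6=24-6=18
LDR r4, [36] → r4=M[36]=17
LSR r6, r3, #4 → r6=24>>4=1
ADD r3, r3, r4 → r3=24+17=41
halt.

33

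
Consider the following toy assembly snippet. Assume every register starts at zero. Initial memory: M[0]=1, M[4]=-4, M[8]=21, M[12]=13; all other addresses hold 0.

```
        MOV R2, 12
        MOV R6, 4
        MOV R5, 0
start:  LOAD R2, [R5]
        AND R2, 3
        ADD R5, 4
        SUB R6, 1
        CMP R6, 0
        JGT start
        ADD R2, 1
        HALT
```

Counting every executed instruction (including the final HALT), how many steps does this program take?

29

R2=12
R6=4
R5=0
R2=M[0]=1
R2=1&3=1
R5=0+4=4
R6=4-1=3
CMP R6, 0  (cmp 3,0)
JGT start: taken
R2=M[4]=-4
R2=(-4)&3=0
R5=4+4=8
R6=3-1=2
CMP R6, 0  (cmp 2,0)
JGT start: taken
R2=M[8]=21
R2=21&3=1
R5=8+4=12
R6=2-1=1
CMP R6, 0  (cmp 1,0)
JGT start: taken
R2=M[12]=13
R2=13&3=1
R5=12+4=16
R6=1-1=0
CMP R6, 0  (cmp 0,0)
JGT start: not taken
R2=1+1=2
halt.
Total executed instructions: 29.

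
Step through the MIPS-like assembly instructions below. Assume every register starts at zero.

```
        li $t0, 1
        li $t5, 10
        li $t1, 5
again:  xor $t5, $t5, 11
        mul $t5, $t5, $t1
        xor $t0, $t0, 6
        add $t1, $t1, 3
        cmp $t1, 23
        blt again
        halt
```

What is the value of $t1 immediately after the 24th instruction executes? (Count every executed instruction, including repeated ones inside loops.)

14

after li $t0, 1: $t0=1
after li $t5, 10: $t5=10
after li $t1, 5: $t1=5
after xor $t5, $t5, 11: $t5=10^11=1
after mul $t5, $t5, $t1: $t5=1*5=5
after xor $t0, $t0, 6: $t0=1^6=7
after add $t1, $t1, 3: $t1=5+3=8
cmp $t1, 23  (cmp 8,23)
blt again: taken
after xor $t5, $t5, 11: $t5=5^11=14
after mul $t5, $t5, $t1: $t5=14*8=112
after xor $t0, $t0, 6: $t0=7^6=1
after add $t1, $t1, 3: $t1=8+3=11
cmp $t1, 23  (cmp 11,23)
blt again: taken
after xor $t5, $t5, 11: $t5=112^11=123
after mul $t5, $t5, $t1: $t5=123*11=1353
after xor $t0, $t0, 6: $t0=1^6=7
after add $t1, $t1, 3: $t1=11+3=14
cmp $t1, 23  (cmp 14,23)
blt again: taken
after xor $t5, $t5, 11: $t5=1353^11=1346
after mul $t5, $t5, $t1: $t5=1346*14=18844
after xor $t0, $t0, 6: $t0=7^6=1
After step 24: $t1 = 14.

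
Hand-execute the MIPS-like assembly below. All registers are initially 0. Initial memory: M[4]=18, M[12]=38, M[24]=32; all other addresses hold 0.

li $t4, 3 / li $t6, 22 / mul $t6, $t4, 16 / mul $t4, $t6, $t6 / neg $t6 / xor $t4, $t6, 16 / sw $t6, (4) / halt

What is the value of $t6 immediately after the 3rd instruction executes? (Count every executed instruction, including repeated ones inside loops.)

after li $t4, 3: $t4=3
after li $t6, 22: $t6=22
after mul $t6, $t4, 16: $t6=3*16=48
After step 3: $t6 = 48.

48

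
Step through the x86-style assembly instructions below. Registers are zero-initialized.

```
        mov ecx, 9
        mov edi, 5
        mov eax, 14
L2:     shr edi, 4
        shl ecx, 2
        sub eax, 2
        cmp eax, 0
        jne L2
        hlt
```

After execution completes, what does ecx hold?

147456

ecx=9
edi=5
eax=14
edi=5>>4=0
ecx=9<<2=36
eax=14-2=12
cmp eax, 0  (cmp 12,0)
jne L2: taken
edi=0>>4=0
ecx=36<<2=144
eax=12-2=10
cmp eax, 0  (cmp 10,0)
jne L2: taken
edi=0>>4=0
ecx=144<<2=576
eax=10-2=8
cmp eax, 0  (cmp 8,0)
jne L2: taken
edi=0>>4=0
ecx=576<<2=2304
eax=8-2=6
cmp eax, 0  (cmp 6,0)
jne L2: taken
edi=0>>4=0
ecx=2304<<2=9216
eax=6-2=4
cmp eax, 0  (cmp 4,0)
jne L2: taken
edi=0>>4=0
ecx=9216<<2=36864
eax=4-2=2
cmp eax, 0  (cmp 2,0)
jne L2: taken
edi=0>>4=0
ecx=36864<<2=147456
eax=2-2=0
cmp eax, 0  (cmp 0,0)
jne L2: not taken
halt.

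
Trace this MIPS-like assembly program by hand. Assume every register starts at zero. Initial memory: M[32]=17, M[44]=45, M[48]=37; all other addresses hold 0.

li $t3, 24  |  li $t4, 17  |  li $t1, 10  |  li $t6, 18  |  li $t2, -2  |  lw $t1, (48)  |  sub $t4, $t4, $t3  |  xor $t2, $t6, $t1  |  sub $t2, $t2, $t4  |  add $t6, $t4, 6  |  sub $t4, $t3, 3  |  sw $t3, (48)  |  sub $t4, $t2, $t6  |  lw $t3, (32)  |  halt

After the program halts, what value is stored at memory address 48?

24

li $t3, 24 → $t3=24
li $t4, 17 → $t4=17
li $t1, 10 → $t1=10
li $t6, 18 → $t6=18
li $t2, -2 → $t2=-2
lw $t1, (48) → $t1=M[48]=37
sub $t4, $t4, $t3 → $t4=17-24=-7
xor $t2, $t6, $t1 → $t2=18^37=55
sub $t2, $t2, $t4 → $t2=55-(-7)=62
add $t6, $t4, 6 → $t6=(-7)+6=-1
sub $t4, $t3, 3 → $t4=24-3=21
sw $t3, (48) → M[48]=24
sub $t4, $t2, $t6 → $t4=62-(-1)=63
lw $t3, (32) → $t3=M[32]=17
halt.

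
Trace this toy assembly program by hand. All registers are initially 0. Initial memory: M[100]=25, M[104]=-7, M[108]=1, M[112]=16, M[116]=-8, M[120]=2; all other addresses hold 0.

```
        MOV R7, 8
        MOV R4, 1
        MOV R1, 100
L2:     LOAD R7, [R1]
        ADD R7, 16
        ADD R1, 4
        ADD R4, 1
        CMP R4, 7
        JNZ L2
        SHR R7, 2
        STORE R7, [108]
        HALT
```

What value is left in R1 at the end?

MOV R7, 8 → R7=8
MOV R4, 1 → R4=1
MOV R1, 100 → R1=100
LOAD R7, [R1] → R7=M[100]=25
ADD R7, 16 → R7=25+16=41
ADD R1, 4 → R1=100+4=104
ADD R4, 1 → R4=1+1=2
CMP R4, 7  (cmp 2,7)
JNZ L2: taken
LOAD R7, [R1] → R7=M[104]=-7
ADD R7, 16 → R7=(-7)+16=9
ADD R1, 4 → R1=104+4=108
ADD R4, 1 → R4=2+1=3
CMP R4, 7  (cmp 3,7)
JNZ L2: taken
LOAD R7, [R1] → R7=M[108]=1
ADD R7, 16 → R7=1+16=17
ADD R1, 4 → R1=108+4=112
ADD R4, 1 → R4=3+1=4
CMP R4, 7  (cmp 4,7)
JNZ L2: taken
LOAD R7, [R1] → R7=M[112]=16
ADD R7, 16 → R7=16+16=32
ADD R1, 4 → R1=112+4=116
ADD R4, 1 → R4=4+1=5
CMP R4, 7  (cmp 5,7)
JNZ L2: taken
LOAD R7, [R1] → R7=M[116]=-8
ADD R7, 16 → R7=(-8)+16=8
ADD R1, 4 → R1=116+4=120
ADD R4, 1 → R4=5+1=6
CMP R4, 7  (cmp 6,7)
JNZ L2: taken
LOAD R7, [R1] → R7=M[120]=2
ADD R7, 16 → R7=2+16=18
ADD R1, 4 → R1=120+4=124
ADD R4, 1 → R4=6+1=7
CMP R4, 7  (cmp 7,7)
JNZ L2: not taken
SHR R7, 2 → R7=18>>2=4
STORE R7, [108] → M[108]=4
halt.

124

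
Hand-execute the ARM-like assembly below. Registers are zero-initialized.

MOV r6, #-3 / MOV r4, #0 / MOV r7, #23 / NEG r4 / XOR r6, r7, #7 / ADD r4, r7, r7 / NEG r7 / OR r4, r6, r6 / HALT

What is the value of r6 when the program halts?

16

r6=-3
r4=0
r7=23
r4=-(0)=0
r6=23^7=16
r4=23+23=46
r7=-(23)=-23
r4=16|16=16
halt.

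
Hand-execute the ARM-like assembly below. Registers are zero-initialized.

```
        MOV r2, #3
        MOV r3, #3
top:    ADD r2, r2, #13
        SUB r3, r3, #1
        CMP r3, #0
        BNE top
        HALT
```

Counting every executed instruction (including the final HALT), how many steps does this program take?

r2=3
r3=3
r2=3+13=16
r3=3-1=2
CMP r3, #0  (cmp 2,0)
BNE top: taken
r2=16+13=29
r3=2-1=1
CMP r3, #0  (cmp 1,0)
BNE top: taken
r2=29+13=42
r3=1-1=0
CMP r3, #0  (cmp 0,0)
BNE top: not taken
halt.
Total executed instructions: 15.

15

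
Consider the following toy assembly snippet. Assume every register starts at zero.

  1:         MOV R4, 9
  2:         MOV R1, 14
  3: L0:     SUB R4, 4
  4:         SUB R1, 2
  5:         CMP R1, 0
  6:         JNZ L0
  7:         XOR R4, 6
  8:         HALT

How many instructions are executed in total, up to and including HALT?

R4=9
R1=14
R4=9-4=5
R1=14-2=12
CMP R1, 0  (cmp 12,0)
JNZ L0: taken
R4=5-4=1
R1=12-2=10
CMP R1, 0  (cmp 10,0)
JNZ L0: taken
R4=1-4=-3
R1=10-2=8
CMP R1, 0  (cmp 8,0)
JNZ L0: taken
R4=(-3)-4=-7
R1=8-2=6
CMP R1, 0  (cmp 6,0)
JNZ L0: taken
R4=(-7)-4=-11
R1=6-2=4
CMP R1, 0  (cmp 4,0)
JNZ L0: taken
R4=(-11)-4=-15
R1=4-2=2
CMP R1, 0  (cmp 2,0)
JNZ L0: taken
R4=(-15)-4=-19
R1=2-2=0
CMP R1, 0  (cmp 0,0)
JNZ L0: not taken
R4=(-19)^6=-21
halt.
Total executed instructions: 32.

32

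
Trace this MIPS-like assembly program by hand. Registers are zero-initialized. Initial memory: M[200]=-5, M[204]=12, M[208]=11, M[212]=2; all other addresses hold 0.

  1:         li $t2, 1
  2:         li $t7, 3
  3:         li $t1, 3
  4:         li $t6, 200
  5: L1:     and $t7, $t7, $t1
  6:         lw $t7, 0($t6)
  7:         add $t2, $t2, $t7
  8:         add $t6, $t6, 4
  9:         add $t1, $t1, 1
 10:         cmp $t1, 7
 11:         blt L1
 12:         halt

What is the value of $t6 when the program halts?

$t2=1
$t7=3
$t1=3
$t6=200
$t7=3&3=3
$t7=M[200]=-5
$t2=1+(-5)=-4
$t6=200+4=204
$t1=3+1=4
cmp $t1, 7  (cmp 4,7)
blt L1: taken
$t7=(-5)&4=0
$t7=M[204]=12
$t2=(-4)+12=8
$t6=204+4=208
$t1=4+1=5
cmp $t1, 7  (cmp 5,7)
blt L1: taken
$t7=12&5=4
$t7=M[208]=11
$t2=8+11=19
$t6=208+4=212
$t1=5+1=6
cmp $t1, 7  (cmp 6,7)
blt L1: taken
$t7=11&6=2
$t7=M[212]=2
$t2=19+2=21
$t6=212+4=216
$t1=6+1=7
cmp $t1, 7  (cmp 7,7)
blt L1: not taken
halt.

216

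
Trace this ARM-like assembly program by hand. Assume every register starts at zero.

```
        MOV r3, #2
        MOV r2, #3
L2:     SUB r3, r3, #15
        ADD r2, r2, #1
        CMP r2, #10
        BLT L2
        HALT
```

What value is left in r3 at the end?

-103

r3=2
r2=3
r3=2-15=-13
r2=3+1=4
CMP r2, #10  (cmp 4,10)
BLT L2: taken
r3=(-13)-15=-28
r2=4+1=5
CMP r2, #10  (cmp 5,10)
BLT L2: taken
r3=(-28)-15=-43
r2=5+1=6
CMP r2, #10  (cmp 6,10)
BLT L2: taken
r3=(-43)-15=-58
r2=6+1=7
CMP r2, #10  (cmp 7,10)
BLT L2: taken
r3=(-58)-15=-73
r2=7+1=8
CMP r2, #10  (cmp 8,10)
BLT L2: taken
r3=(-73)-15=-88
r2=8+1=9
CMP r2, #10  (cmp 9,10)
BLT L2: taken
r3=(-88)-15=-103
r2=9+1=10
CMP r2, #10  (cmp 10,10)
BLT L2: not taken
halt.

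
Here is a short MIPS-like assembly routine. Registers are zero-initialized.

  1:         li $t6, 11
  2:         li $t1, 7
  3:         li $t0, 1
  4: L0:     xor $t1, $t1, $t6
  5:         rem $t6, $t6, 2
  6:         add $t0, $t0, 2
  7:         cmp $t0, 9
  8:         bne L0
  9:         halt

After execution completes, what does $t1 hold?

13

after li $t6, 11: $t6=11
after li $t1, 7: $t1=7
after li $t0, 1: $t0=1
after xor $t1, $t1, $t6: $t1=7^11=12
after rem $t6, $t6, 2: $t6=11%2=1
after add $t0, $t0, 2: $t0=1+2=3
cmp $t0, 9  (cmp 3,9)
bne L0: taken
after xor $t1, $t1, $t6: $t1=12^1=13
after rem $t6, $t6, 2: $t6=1%2=1
after add $t0, $t0, 2: $t0=3+2=5
cmp $t0, 9  (cmp 5,9)
bne L0: taken
after xor $t1, $t1, $t6: $t1=13^1=12
after rem $t6, $t6, 2: $t6=1%2=1
after add $t0, $t0, 2: $t0=5+2=7
cmp $t0, 9  (cmp 7,9)
bne L0: taken
after xor $t1, $t1, $t6: $t1=12^1=13
after rem $t6, $t6, 2: $t6=1%2=1
after add $t0, $t0, 2: $t0=7+2=9
cmp $t0, 9  (cmp 9,9)
bne L0: not taken
halt.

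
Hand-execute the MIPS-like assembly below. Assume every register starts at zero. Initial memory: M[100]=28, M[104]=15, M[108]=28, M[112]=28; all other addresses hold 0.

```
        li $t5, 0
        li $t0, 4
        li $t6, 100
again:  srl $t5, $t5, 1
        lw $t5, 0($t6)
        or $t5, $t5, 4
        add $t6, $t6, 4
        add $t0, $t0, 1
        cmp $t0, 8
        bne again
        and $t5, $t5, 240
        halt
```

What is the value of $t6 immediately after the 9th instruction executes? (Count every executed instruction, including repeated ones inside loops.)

104

li $t5, 0 → $t5=0
li $t0, 4 → $t0=4
li $t6, 100 → $t6=100
srl $t5, $t5, 1 → $t5=0>>1=0
lw $t5, 0($t6) → $t5=M[100]=28
or $t5, $t5, 4 → $t5=28|4=28
add $t6, $t6, 4 → $t6=100+4=104
add $t0, $t0, 1 → $t0=4+1=5
cmp $t0, 8  (cmp 5,8)
After step 9: $t6 = 104.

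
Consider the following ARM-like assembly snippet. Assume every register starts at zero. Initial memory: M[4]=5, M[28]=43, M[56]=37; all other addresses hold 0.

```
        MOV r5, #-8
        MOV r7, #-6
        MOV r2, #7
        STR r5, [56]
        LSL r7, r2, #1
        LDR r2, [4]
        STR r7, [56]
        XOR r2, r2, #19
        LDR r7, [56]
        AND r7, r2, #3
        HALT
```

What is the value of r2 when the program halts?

22

MOV r5, #-8 → r5=-8
MOV r7, #-6 → r7=-6
MOV r2, #7 → r2=7
STR r5, [56] → M[56]=-8
LSL r7, r2, #1 → r7=7<<1=14
LDR r2, [4] → r2=M[4]=5
STR r7, [56] → M[56]=14
XOR r2, r2, #19 → r2=5^19=22
LDR r7, [56] → r7=M[56]=14
AND r7, r2, #3 → r7=22&3=2
halt.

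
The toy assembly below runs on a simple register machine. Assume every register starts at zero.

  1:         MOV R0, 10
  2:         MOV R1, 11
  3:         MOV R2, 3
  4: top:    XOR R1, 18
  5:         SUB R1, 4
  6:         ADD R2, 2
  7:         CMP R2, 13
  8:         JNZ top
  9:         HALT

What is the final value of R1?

5

R0=10
R1=11
R2=3
R1=11^18=25
R1=25-4=21
R2=3+2=5
CMP R2, 13  (cmp 5,13)
JNZ top: taken
R1=21^18=7
R1=7-4=3
R2=5+2=7
CMP R2, 13  (cmp 7,13)
JNZ top: taken
R1=3^18=17
R1=17-4=13
R2=7+2=9
CMP R2, 13  (cmp 9,13)
JNZ top: taken
R1=13^18=31
R1=31-4=27
R2=9+2=11
CMP R2, 13  (cmp 11,13)
JNZ top: taken
R1=27^18=9
R1=9-4=5
R2=11+2=13
CMP R2, 13  (cmp 13,13)
JNZ top: not taken
halt.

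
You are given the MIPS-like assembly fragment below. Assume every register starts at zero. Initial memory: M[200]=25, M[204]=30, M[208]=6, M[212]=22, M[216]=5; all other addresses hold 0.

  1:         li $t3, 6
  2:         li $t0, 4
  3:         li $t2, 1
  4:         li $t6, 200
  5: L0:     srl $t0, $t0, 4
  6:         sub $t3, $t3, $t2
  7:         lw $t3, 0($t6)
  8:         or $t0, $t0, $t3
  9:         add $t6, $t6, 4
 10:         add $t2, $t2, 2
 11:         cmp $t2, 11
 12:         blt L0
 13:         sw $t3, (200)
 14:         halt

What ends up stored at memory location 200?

after li $t3, 6: $t3=6
after li $t0, 4: $t0=4
after li $t2, 1: $t2=1
after li $t6, 200: $t6=200
after srl $t0, $t0, 4: $t0=4>>4=0
after sub $t3, $t3, $t2: $t3=6-1=5
after lw $t3, 0($t6): $t3=M[200]=25
after or $t0, $t0, $t3: $t0=0|25=25
after add $t6, $t6, 4: $t6=200+4=204
after add $t2, $t2, 2: $t2=1+2=3
cmp $t2, 11  (cmp 3,11)
blt L0: taken
after srl $t0, $t0, 4: $t0=25>>4=1
after sub $t3, $t3, $t2: $t3=25-3=22
after lw $t3, 0($t6): $t3=M[204]=30
after or $t0, $t0, $t3: $t0=1|30=31
after add $t6, $t6, 4: $t6=204+4=208
after add $t2, $t2, 2: $t2=3+2=5
cmp $t2, 11  (cmp 5,11)
blt L0: taken
after srl $t0, $t0, 4: $t0=31>>4=1
after sub $t3, $t3, $t2: $t3=30-5=25
after lw $t3, 0($t6): $t3=M[208]=6
after or $t0, $t0, $t3: $t0=1|6=7
after add $t6, $t6, 4: $t6=208+4=212
after add $t2, $t2, 2: $t2=5+2=7
cmp $t2, 11  (cmp 7,11)
blt L0: taken
after srl $t0, $t0, 4: $t0=7>>4=0
after sub $t3, $t3, $t2: $t3=6-7=-1
after lw $t3, 0($t6): $t3=M[212]=22
after or $t0, $t0, $t3: $t0=0|22=22
after add $t6, $t6, 4: $t6=212+4=216
after add $t2, $t2, 2: $t2=7+2=9
cmp $t2, 11  (cmp 9,11)
blt L0: taken
after srl $t0, $t0, 4: $t0=22>>4=1
after sub $t3, $t3, $t2: $t3=22-9=13
after lw $t3, 0($t6): $t3=M[216]=5
after or $t0, $t0, $t3: $t0=1|5=5
after add $t6, $t6, 4: $t6=216+4=220
after add $t2, $t2, 2: $t2=9+2=11
cmp $t2, 11  (cmp 11,11)
blt L0: not taken
sw $t3, (200) → M[200]=5
halt.

5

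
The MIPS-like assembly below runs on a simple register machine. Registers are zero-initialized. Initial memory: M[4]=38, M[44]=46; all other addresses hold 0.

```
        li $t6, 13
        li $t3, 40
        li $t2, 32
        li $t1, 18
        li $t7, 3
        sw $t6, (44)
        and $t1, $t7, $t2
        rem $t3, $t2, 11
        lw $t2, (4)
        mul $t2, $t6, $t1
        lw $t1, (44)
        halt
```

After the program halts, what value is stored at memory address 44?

$t6=13
$t3=40
$t2=32
$t1=18
$t7=3
sw $t6, (44) → M[44]=13
$t1=3&32=0
$t3=32%11=10
$t2=M[4]=38
$t2=13*0=0
$t1=M[44]=13
halt.

13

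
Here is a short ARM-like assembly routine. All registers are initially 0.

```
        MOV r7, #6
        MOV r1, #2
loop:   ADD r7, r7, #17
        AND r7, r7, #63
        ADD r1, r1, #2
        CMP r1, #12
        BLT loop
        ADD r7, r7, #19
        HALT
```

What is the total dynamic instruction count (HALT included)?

29

after MOV r7, #6: r7=6
after MOV r1, #2: r1=2
after ADD r7, r7, #17: r7=6+17=23
after AND r7, r7, #63: r7=23&63=23
after ADD r1, r1, #2: r1=2+2=4
CMP r1, #12  (cmp 4,12)
BLT loop: taken
after ADD r7, r7, #17: r7=23+17=40
after AND r7, r7, #63: r7=40&63=40
after ADD r1, r1, #2: r1=4+2=6
CMP r1, #12  (cmp 6,12)
BLT loop: taken
after ADD r7, r7, #17: r7=40+17=57
after AND r7, r7, #63: r7=57&63=57
after ADD r1, r1, #2: r1=6+2=8
CMP r1, #12  (cmp 8,12)
BLT loop: taken
after ADD r7, r7, #17: r7=57+17=74
after AND r7, r7, #63: r7=74&63=10
after ADD r1, r1, #2: r1=8+2=10
CMP r1, #12  (cmp 10,12)
BLT loop: taken
after ADD r7, r7, #17: r7=10+17=27
after AND r7, r7, #63: r7=27&63=27
after ADD r1, r1, #2: r1=10+2=12
CMP r1, #12  (cmp 12,12)
BLT loop: not taken
after ADD r7, r7, #19: r7=27+19=46
halt.
Total executed instructions: 29.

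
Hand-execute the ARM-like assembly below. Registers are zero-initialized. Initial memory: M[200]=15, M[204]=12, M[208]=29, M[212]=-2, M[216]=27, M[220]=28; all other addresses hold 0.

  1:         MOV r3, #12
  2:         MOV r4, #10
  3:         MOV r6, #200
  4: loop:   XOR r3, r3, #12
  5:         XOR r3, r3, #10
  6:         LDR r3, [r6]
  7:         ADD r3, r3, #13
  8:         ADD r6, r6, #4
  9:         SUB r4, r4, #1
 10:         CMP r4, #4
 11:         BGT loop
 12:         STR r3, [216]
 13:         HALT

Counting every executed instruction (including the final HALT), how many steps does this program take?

r3=12
r4=10
r6=200
r3=12^12=0
r3=0^10=10
r3=M[200]=15
r3=15+13=28
r6=200+4=204
r4=10-1=9
CMP r4, #4  (cmp 9,4)
BGT loop: taken
r3=28^12=16
r3=16^10=26
r3=M[204]=12
r3=12+13=25
r6=204+4=208
r4=9-1=8
CMP r4, #4  (cmp 8,4)
BGT loop: taken
r3=25^12=21
r3=21^10=31
r3=M[208]=29
r3=29+13=42
r6=208+4=212
r4=8-1=7
CMP r4, #4  (cmp 7,4)
BGT loop: taken
r3=42^12=38
r3=38^10=44
r3=M[212]=-2
r3=(-2)+13=11
r6=212+4=216
r4=7-1=6
CMP r4, #4  (cmp 6,4)
BGT loop: taken
r3=11^12=7
r3=7^10=13
r3=M[216]=27
r3=27+13=40
r6=216+4=220
r4=6-1=5
CMP r4, #4  (cmp 5,4)
BGT loop: taken
r3=40^12=36
r3=36^10=46
r3=M[220]=28
r3=28+13=41
r6=220+4=224
r4=5-1=4
CMP r4, #4  (cmp 4,4)
BGT loop: not taken
STR r3, [216] → M[216]=41
halt.
Total executed instructions: 53.

53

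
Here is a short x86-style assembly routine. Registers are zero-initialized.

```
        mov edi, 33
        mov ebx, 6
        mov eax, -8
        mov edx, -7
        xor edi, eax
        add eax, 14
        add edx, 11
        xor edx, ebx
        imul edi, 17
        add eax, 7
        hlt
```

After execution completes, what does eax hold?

13

mov edi, 33 → edi=33
mov ebx, 6 → ebx=6
mov eax, -8 → eax=-8
mov edx, -7 → edx=-7
xor edi, eax → edi=33^(-8)=-39
add eax, 14 → eax=(-8)+14=6
add edx, 11 → edx=(-7)+11=4
xor edx, ebx → edx=4^6=2
imul edi, 17 → edi=(-39)*17=-663
add eax, 7 → eax=6+7=13
halt.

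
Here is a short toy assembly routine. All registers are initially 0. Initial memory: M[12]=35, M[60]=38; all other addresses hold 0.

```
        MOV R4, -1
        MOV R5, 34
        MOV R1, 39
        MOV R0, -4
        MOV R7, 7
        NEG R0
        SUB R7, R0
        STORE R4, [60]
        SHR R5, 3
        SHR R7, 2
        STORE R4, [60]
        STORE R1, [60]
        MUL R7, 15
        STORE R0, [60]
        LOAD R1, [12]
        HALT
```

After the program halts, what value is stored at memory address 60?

4

R4=-1
R5=34
R1=39
R0=-4
R7=7
R0=-(-4)=4
R7=7-4=3
STORE R4, [60] → M[60]=-1
R5=34>>3=4
R7=3>>2=0
STORE R4, [60] → M[60]=-1
STORE R1, [60] → M[60]=39
R7=0*15=0
STORE R0, [60] → M[60]=4
R1=M[12]=35
halt.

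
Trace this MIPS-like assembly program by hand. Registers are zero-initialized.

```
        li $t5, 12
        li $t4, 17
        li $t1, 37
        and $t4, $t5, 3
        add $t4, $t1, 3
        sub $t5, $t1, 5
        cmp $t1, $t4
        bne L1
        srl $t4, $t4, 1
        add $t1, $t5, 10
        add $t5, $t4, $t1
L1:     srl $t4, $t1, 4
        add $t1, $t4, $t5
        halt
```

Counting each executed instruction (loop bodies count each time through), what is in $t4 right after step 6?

after li $t5, 12: $t5=12
after li $t4, 17: $t4=17
after li $t1, 37: $t1=37
after and $t4, $t5, 3: $t4=12&3=0
after add $t4, $t1, 3: $t4=37+3=40
after sub $t5, $t1, 5: $t5=37-5=32
After step 6: $t4 = 40.

40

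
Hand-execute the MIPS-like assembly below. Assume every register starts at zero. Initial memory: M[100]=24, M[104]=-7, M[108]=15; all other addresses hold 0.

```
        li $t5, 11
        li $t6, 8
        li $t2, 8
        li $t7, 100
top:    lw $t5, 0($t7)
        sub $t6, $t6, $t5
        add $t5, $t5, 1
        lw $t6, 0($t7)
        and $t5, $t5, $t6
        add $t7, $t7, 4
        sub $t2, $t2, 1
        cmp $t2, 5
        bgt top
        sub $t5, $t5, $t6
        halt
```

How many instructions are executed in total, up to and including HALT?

$t5=11
$t6=8
$t2=8
$t7=100
$t5=M[100]=24
$t6=8-24=-16
$t5=24+1=25
$t6=M[100]=24
$t5=25&24=24
$t7=100+4=104
$t2=8-1=7
cmp $t2, 5  (cmp 7,5)
bgt top: taken
$t5=M[104]=-7
$t6=24-(-7)=31
$t5=(-7)+1=-6
$t6=M[104]=-7
$t5=(-6)&(-7)=-8
$t7=104+4=108
$t2=7-1=6
cmp $t2, 5  (cmp 6,5)
bgt top: taken
$t5=M[108]=15
$t6=(-7)-15=-22
$t5=15+1=16
$t6=M[108]=15
$t5=16&15=0
$t7=108+4=112
$t2=6-1=5
cmp $t2, 5  (cmp 5,5)
bgt top: not taken
$t5=0-15=-15
halt.
Total executed instructions: 33.

33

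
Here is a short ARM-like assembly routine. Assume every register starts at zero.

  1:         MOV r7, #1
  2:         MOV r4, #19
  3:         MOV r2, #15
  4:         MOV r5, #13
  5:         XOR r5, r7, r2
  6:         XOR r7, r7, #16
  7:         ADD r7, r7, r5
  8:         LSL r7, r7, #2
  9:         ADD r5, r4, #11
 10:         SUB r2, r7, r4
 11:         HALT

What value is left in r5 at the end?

30

after MOV r7, #1: r7=1
after MOV r4, #19: r4=19
after MOV r2, #15: r2=15
after MOV r5, #13: r5=13
after XOR r5, r7, r2: r5=1^15=14
after XOR r7, r7, #16: r7=1^16=17
after ADD r7, r7, r5: r7=17+14=31
after LSL r7, r7, #2: r7=31<<2=124
after ADD r5, r4, #11: r5=19+11=30
after SUB r2, r7, r4: r2=124-19=105
halt.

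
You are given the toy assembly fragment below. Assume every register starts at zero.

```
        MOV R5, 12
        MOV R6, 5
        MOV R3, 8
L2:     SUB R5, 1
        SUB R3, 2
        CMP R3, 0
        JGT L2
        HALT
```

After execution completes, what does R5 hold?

8

R5=12
R6=5
R3=8
R5=12-1=11
R3=8-2=6
CMP R3, 0  (cmp 6,0)
JGT L2: taken
R5=11-1=10
R3=6-2=4
CMP R3, 0  (cmp 4,0)
JGT L2: taken
R5=10-1=9
R3=4-2=2
CMP R3, 0  (cmp 2,0)
JGT L2: taken
R5=9-1=8
R3=2-2=0
CMP R3, 0  (cmp 0,0)
JGT L2: not taken
halt.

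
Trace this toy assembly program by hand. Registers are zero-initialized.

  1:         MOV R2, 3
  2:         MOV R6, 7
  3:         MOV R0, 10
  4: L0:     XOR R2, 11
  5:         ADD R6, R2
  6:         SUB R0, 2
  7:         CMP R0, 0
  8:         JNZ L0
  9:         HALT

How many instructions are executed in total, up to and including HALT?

after MOV R2, 3: R2=3
after MOV R6, 7: R6=7
after MOV R0, 10: R0=10
after XOR R2, 11: R2=3^11=8
after ADD R6, R2: R6=7+8=15
after SUB R0, 2: R0=10-2=8
CMP R0, 0  (cmp 8,0)
JNZ L0: taken
after XOR R2, 11: R2=8^11=3
after ADD R6, R2: R6=15+3=18
after SUB R0, 2: R0=8-2=6
CMP R0, 0  (cmp 6,0)
JNZ L0: taken
after XOR R2, 11: R2=3^11=8
after ADD R6, R2: R6=18+8=26
after SUB R0, 2: R0=6-2=4
CMP R0, 0  (cmp 4,0)
JNZ L0: taken
after XOR R2, 11: R2=8^11=3
after ADD R6, R2: R6=26+3=29
after SUB R0, 2: R0=4-2=2
CMP R0, 0  (cmp 2,0)
JNZ L0: taken
after XOR R2, 11: R2=3^11=8
after ADD R6, R2: R6=29+8=37
after SUB R0, 2: R0=2-2=0
CMP R0, 0  (cmp 0,0)
JNZ L0: not taken
halt.
Total executed instructions: 29.

29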